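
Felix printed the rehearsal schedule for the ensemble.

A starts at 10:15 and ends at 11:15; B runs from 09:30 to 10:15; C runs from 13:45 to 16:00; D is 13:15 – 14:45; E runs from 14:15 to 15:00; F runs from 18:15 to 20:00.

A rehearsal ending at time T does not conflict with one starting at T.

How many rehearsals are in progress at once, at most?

Walk through starts and ends in time order (an end at T is processed before a start at T):
09:30 start B → 1
10:15 end B → 0
10:15 start A → 1
11:15 end A → 0
13:15 start D → 1
13:45 start C → 2
14:15 start E → 3
14:45 end D → 2
15:00 end E → 1
16:00 end C → 0
18:15 start F → 1
20:00 end F → 0
Peak is 3, at 14:15 (C, D, E).

3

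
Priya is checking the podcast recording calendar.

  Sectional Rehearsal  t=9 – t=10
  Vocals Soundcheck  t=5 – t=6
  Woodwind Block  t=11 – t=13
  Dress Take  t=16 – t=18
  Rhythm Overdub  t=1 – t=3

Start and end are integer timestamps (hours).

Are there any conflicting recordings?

Check each pair: they overlap iff neither finishes before the other starts.
Sorted by start: Rhythm Overdub, Vocals Soundcheck, Sectional Rehearsal, Woodwind Block, Dress Take.
Vocals Soundcheck starts after Rhythm Overdub ends; Rhythm Overdub is clear from here.
Sectional Rehearsal starts after Vocals Soundcheck ends; Vocals Soundcheck is clear from here.
Woodwind Block starts after Sectional Rehearsal ends; Sectional Rehearsal is clear from here.
Dress Take starts after Woodwind Block ends.
Every pair is clear; the schedule has no overlaps.

No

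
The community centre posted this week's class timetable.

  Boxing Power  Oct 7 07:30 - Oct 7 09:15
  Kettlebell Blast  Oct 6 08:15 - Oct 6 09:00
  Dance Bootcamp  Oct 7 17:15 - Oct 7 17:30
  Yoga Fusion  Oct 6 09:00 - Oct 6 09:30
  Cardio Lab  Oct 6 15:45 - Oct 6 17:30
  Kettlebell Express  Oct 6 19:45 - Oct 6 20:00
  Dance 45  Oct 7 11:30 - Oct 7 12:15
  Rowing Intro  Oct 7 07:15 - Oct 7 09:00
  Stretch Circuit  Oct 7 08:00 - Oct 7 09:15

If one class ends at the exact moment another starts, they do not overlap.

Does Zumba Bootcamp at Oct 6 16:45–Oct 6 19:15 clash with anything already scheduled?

Kettlebell Blast: ends Oct 6 09:00 at or before Zumba Bootcamp starts Oct 6 16:45 → clear.
Yoga Fusion: ends Oct 6 09:30 at or before Zumba Bootcamp starts Oct 6 16:45 → clear.
Cardio Lab: starts Oct 6 15:45 before Zumba Bootcamp ends Oct 6 19:15, and ends Oct 6 17:30 after Zumba Bootcamp starts Oct 6 16:45 → overlap.
Kettlebell Express: starts Oct 6 19:45 at or after Zumba Bootcamp ends Oct 6 19:15 → clear.
Rowing Intro: starts Oct 7 07:15 at or after Zumba Bootcamp ends Oct 6 19:15 → clear.
Boxing Power: starts Oct 7 07:30 at or after Zumba Bootcamp ends Oct 6 19:15 → clear.
Stretch Circuit: starts Oct 7 08:00 at or after Zumba Bootcamp ends Oct 6 19:15 → clear.
Dance 45: starts Oct 7 11:30 at or after Zumba Bootcamp ends Oct 6 19:15 → clear.
Dance Bootcamp: starts Oct 7 17:15 at or after Zumba Bootcamp ends Oct 6 19:15 → clear.
Zumba Bootcamp overlaps Cardio Lab.

Yes — it overlaps Cardio Lab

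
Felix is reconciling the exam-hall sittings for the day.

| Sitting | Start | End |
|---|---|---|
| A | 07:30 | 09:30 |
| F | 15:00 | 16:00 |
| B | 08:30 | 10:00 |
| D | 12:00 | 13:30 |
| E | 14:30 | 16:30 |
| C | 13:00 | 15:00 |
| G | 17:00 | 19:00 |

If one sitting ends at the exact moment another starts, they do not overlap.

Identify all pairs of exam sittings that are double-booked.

A & B, C & D, C & E, E & F

Check each pair: they overlap iff neither finishes before the other starts.
Sorted by start: A, B, D, C, E, F, G.
B starts before A ends → A and B overlap.
D starts after A ends — done with A.
D starts after B ends — done with B.
C starts before D ends → D and C overlap.
E starts after D ends — done with D.
E starts before C ends → C and E overlap.
F starts exactly when C ends (back-to-back, no overlap) — done with C.
F starts before E ends → E and F overlap.
G starts after E ends.
G starts after F ends.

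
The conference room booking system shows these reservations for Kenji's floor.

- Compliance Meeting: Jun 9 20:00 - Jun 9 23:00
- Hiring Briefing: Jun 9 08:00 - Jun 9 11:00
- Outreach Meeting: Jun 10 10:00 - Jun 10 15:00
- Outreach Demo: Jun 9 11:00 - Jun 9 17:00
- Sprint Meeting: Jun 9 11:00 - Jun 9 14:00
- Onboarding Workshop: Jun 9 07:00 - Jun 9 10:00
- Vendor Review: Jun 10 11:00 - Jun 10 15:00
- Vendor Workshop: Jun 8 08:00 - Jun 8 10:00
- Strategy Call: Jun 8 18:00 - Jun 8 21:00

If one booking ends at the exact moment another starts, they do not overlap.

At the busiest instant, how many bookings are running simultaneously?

Walk through starts and ends in time order (an end at T is processed before a start at T):
Jun 8 08:00 start Vendor Workshop → 1
Jun 8 10:00 end Vendor Workshop → 0
Jun 8 18:00 start Strategy Call → 1
Jun 8 21:00 end Strategy Call → 0
Jun 9 07:00 start Onboarding Workshop → 1
Jun 9 08:00 start Hiring Briefing → 2
Jun 9 10:00 end Onboarding Workshop → 1
Jun 9 11:00 end Hiring Briefing → 0
Jun 9 11:00 start Outreach Demo → 1
Jun 9 11:00 start Sprint Meeting → 2
Jun 9 14:00 end Sprint Meeting → 1
Jun 9 17:00 end Outreach Demo → 0
Jun 9 20:00 start Compliance Meeting → 1
Jun 9 23:00 end Compliance Meeting → 0
Jun 10 10:00 start Outreach Meeting → 1
Jun 10 11:00 start Vendor Review → 2
Jun 10 15:00 end Outreach Meeting → 1
Jun 10 15:00 end Vendor Review → 0
Peak is 2, at Jun 9 08:00 (Hiring Briefing, Onboarding Workshop).

2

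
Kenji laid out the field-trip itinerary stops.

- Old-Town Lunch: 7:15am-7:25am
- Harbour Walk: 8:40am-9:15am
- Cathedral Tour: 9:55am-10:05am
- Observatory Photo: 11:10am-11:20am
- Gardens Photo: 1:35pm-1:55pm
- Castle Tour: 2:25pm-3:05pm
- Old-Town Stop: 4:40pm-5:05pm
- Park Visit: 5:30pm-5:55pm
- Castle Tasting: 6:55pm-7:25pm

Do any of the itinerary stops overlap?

Sorted by start: Old-Town Lunch, Harbour Walk, Cathedral Tour, Observatory Photo, Gardens Photo, Castle Tour, Old-Town Stop, Park Visit, Castle Tasting.
Harbour Walk starts after Old-Town Lunch ends — done with Old-Town Lunch.
Cathedral Tour starts after Harbour Walk ends — done with Harbour Walk.
Observatory Photo starts after Cathedral Tour ends — done with Cathedral Tour.
Gardens Photo starts after Observatory Photo ends — done with Observatory Photo.
Castle Tour starts after Gardens Photo ends — done with Gardens Photo.
Old-Town Stop starts after Castle Tour ends — done with Castle Tour.
Park Visit starts after Old-Town Stop ends — done with Old-Town Stop.
Castle Tasting starts after Park Visit ends.
Every pair is clear; the schedule has no overlaps.

No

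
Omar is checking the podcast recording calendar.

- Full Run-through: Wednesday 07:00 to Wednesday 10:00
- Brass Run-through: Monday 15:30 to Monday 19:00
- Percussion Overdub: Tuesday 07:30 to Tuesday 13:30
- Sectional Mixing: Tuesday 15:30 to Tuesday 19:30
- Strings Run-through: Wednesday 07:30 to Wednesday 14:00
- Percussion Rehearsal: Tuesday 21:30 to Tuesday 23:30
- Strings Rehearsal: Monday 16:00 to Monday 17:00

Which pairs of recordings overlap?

Sorted by start: Brass Run-through, Strings Rehearsal, Percussion Overdub, Sectional Mixing, Percussion Rehearsal, Full Run-through, Strings Run-through.
Strings Rehearsal starts before Brass Run-through ends → Brass Run-through and Strings Rehearsal overlap.
Percussion Overdub starts after Brass Run-through ends, so Brass Run-through has no further overlaps.
Percussion Overdub starts after Strings Rehearsal ends, so Strings Rehearsal has no further overlaps.
Sectional Mixing starts after Percussion Overdub ends, so Percussion Overdub has no further overlaps.
Percussion Rehearsal starts after Sectional Mixing ends, so Sectional Mixing has no further overlaps.
Full Run-through starts after Percussion Rehearsal ends, so Percussion Rehearsal has no further overlaps.
Strings Run-through starts before Full Run-through ends → Full Run-through and Strings Run-through overlap.

Brass Run-through & Strings Rehearsal, Full Run-through & Strings Run-through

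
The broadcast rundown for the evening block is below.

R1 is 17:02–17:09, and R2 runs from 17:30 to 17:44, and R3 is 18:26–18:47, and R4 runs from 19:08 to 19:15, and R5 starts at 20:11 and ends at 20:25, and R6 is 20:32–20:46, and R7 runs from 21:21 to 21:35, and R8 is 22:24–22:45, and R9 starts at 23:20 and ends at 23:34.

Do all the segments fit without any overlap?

Two intervals overlap when each starts before the other ends.
Sorted by start: R1, R2, R3, R4, R5, R6, R7, R8, R9.
R2 starts after R1 ends, so nothing later overlaps R1 either.
R3 starts after R2 ends, so nothing later overlaps R2 either.
R4 starts after R3 ends, so nothing later overlaps R3 either.
R5 starts after R4 ends, so nothing later overlaps R4 either.
R6 starts after R5 ends, so nothing later overlaps R5 either.
R7 starts after R6 ends, so nothing later overlaps R6 either.
R8 starts after R7 ends, so nothing later overlaps R7 either.
R9 starts after R8 ends.
Every pair is clear; the schedule has no overlaps.

Yes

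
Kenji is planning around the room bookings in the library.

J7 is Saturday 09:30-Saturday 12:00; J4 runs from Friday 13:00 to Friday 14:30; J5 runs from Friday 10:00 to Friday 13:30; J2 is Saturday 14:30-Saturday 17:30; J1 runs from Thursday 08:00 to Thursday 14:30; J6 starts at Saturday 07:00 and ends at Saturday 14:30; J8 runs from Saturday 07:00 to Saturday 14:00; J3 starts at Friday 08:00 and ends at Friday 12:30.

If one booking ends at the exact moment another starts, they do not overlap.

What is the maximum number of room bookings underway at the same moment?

Walk through starts and ends in time order (an end at T is processed before a start at T):
Thursday 08:00 start J1 → 1
Thursday 14:30 end J1 → 0
Friday 08:00 start J3 → 1
Friday 10:00 start J5 → 2
Friday 12:30 end J3 → 1
Friday 13:00 start J4 → 2
Friday 13:30 end J5 → 1
Friday 14:30 end J4 → 0
Saturday 07:00 start J6 → 1
Saturday 07:00 start J8 → 2
Saturday 09:30 start J7 → 3
Saturday 12:00 end J7 → 2
Saturday 14:00 end J8 → 1
Saturday 14:30 end J6 → 0
Saturday 14:30 start J2 → 1
Saturday 17:30 end J2 → 0
Peak is 3, at Saturday 09:30 (J6, J7, J8).

3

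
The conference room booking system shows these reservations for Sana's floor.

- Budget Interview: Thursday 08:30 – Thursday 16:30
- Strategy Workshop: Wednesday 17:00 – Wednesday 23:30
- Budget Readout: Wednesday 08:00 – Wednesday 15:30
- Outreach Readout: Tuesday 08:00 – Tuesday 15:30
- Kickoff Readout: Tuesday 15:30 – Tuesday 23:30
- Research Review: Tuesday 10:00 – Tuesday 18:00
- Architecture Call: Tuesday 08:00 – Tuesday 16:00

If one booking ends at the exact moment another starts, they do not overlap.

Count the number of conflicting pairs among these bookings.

Sorted by start: Architecture Call, Outreach Readout, Research Review, Kickoff Readout, Budget Readout, Strategy Workshop, Budget Interview.
Outreach Readout starts before Architecture Call ends → Architecture Call and Outreach Readout overlap.
Research Review starts before Architecture Call ends → Architecture Call and Research Review overlap.
Kickoff Readout starts before Architecture Call ends → Architecture Call and Kickoff Readout overlap.
Budget Readout starts after Architecture Call ends, so nothing later overlaps Architecture Call either.
Research Review starts before Outreach Readout ends → Outreach Readout and Research Review overlap.
Kickoff Readout starts exactly when Outreach Readout ends (back-to-back, no overlap), so nothing later overlaps Outreach Readout either.
Kickoff Readout starts before Research Review ends → Research Review and Kickoff Readout overlap.
Budget Readout starts after Research Review ends, so nothing later overlaps Research Review either.
Budget Readout starts after Kickoff Readout ends, so nothing later overlaps Kickoff Readout either.
Strategy Workshop starts after Budget Readout ends, so nothing later overlaps Budget Readout either.
Budget Interview starts after Strategy Workshop ends.
Overlapping pairs: Architecture Call & Kickoff Readout, Architecture Call & Outreach Readout, Architecture Call & Research Review, Kickoff Readout & Research Review, Outreach Readout & Research Review — 5 in total.

5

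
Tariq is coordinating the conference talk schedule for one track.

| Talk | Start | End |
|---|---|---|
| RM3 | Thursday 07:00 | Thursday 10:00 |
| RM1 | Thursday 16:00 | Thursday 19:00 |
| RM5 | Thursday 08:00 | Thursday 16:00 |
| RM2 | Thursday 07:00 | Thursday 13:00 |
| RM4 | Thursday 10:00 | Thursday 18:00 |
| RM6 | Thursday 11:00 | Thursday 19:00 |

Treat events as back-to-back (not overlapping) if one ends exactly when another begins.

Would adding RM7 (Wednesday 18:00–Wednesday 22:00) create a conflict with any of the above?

RM2: starts Thursday 07:00 at or after RM7 ends Wednesday 22:00 → clear.
RM3: starts Thursday 07:00 at or after RM7 ends Wednesday 22:00 → clear.
RM5: starts Thursday 08:00 at or after RM7 ends Wednesday 22:00 → clear.
RM4: starts Thursday 10:00 at or after RM7 ends Wednesday 22:00 → clear.
RM6: starts Thursday 11:00 at or after RM7 ends Wednesday 22:00 → clear.
RM1: starts Thursday 16:00 at or after RM7 ends Wednesday 22:00 → clear.

No — it doesn't clash with anything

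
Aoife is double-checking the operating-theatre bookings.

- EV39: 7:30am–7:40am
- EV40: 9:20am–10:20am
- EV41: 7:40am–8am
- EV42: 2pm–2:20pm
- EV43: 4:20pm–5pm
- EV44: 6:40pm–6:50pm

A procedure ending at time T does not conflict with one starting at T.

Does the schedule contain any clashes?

Sorted by start: EV39, EV41, EV40, EV42, EV43, EV44.
EV41 starts exactly when EV39 ends (back-to-back, no overlap) — done with EV39.
EV40 starts after EV41 ends — done with EV41.
EV42 starts after EV40 ends — done with EV40.
EV43 starts after EV42 ends — done with EV42.
EV44 starts after EV43 ends.
Every pair is clear; the schedule has no overlaps.

No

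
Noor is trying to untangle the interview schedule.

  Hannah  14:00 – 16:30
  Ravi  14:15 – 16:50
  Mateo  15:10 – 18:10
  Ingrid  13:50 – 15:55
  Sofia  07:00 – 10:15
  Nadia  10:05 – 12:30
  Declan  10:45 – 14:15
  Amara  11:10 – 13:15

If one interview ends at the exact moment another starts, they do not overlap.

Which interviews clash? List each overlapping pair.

Check each pair: they overlap iff neither finishes before the other starts.
Sorted by start: Sofia, Nadia, Declan, Amara, Ingrid, Hannah, Ravi, Mateo.
Nadia starts before Sofia ends → Sofia and Nadia overlap.
Declan starts after Sofia ends, so nothing later overlaps Sofia either.
Declan starts before Nadia ends → Nadia and Declan overlap.
Amara starts before Nadia ends → Nadia and Amara overlap.
Ingrid starts after Nadia ends, so nothing later overlaps Nadia either.
Amara starts before Declan ends → Declan and Amara overlap.
Ingrid starts before Declan ends → Declan and Ingrid overlap.
Hannah starts before Declan ends → Declan and Hannah overlap.
Ravi starts exactly when Declan ends (back-to-back, no overlap), so nothing later overlaps Declan either.
Ingrid starts after Amara ends, so nothing later overlaps Amara either.
Hannah starts before Ingrid ends → Ingrid and Hannah overlap.
Ravi starts before Ingrid ends → Ingrid and Ravi overlap.
Mateo starts before Ingrid ends → Ingrid and Mateo overlap.
Ravi starts before Hannah ends → Hannah and Ravi overlap.
Mateo starts before Hannah ends → Hannah and Mateo overlap.
Mateo starts before Ravi ends → Ravi and Mateo overlap.

Amara & Declan, Amara & Nadia, Declan & Hannah, Declan & Ingrid, Declan & Nadia, Hannah & Ingrid, Hannah & Mateo, Hannah & Ravi, Ingrid & Mateo, Ingrid & Ravi, Mateo & Ravi, Nadia & Sofia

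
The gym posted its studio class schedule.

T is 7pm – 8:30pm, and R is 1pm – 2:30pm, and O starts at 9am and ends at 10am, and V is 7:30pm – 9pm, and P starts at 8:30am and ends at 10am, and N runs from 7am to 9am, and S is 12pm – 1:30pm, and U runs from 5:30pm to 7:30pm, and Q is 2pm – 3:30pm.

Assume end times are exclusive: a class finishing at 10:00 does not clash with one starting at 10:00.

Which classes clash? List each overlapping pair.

Sorted by start: N, P, O, S, R, Q, U, T, V.
P starts before N ends → N and P overlap.
O starts exactly when N ends (back-to-back, no overlap); N is clear from here.
O starts before P ends → P and O overlap.
S starts after P ends; P is clear from here.
S starts after O ends; O is clear from here.
R starts before S ends → S and R overlap.
Q starts after S ends; S is clear from here.
Q starts before R ends → R and Q overlap.
U starts after R ends; R is clear from here.
U starts after Q ends; Q is clear from here.
T starts before U ends → U and T overlap.
V starts exactly when U ends (back-to-back, no overlap).
V starts before T ends → T and V overlap.

N & P, O & P, Q & R, R & S, T & U, T & V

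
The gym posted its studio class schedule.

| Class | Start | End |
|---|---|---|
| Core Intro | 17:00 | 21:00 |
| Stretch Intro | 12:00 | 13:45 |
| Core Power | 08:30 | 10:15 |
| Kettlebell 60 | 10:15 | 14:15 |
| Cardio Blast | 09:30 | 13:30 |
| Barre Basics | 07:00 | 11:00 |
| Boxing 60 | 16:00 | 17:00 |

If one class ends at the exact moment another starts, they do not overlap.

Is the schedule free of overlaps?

Check each pair: they overlap iff neither finishes before the other starts.
Sorted by start: Barre Basics, Core Power, Cardio Blast, Kettlebell 60, Stretch Intro, Boxing 60, Core Intro.
Core Power starts before Barre Basics ends → Barre Basics and Core Power overlap.
That's a conflict, so the schedule is not conflict-free.

No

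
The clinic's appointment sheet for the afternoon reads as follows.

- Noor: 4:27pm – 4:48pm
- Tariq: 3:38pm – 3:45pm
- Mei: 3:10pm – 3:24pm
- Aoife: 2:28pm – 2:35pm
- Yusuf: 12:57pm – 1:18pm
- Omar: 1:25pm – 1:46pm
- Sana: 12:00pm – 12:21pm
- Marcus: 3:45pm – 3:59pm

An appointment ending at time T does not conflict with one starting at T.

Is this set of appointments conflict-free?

Sorted by start: Sana, Yusuf, Omar, Aoife, Mei, Tariq, Marcus, Noor.
Yusuf starts after Sana ends — done with Sana.
Omar starts after Yusuf ends — done with Yusuf.
Aoife starts after Omar ends — done with Omar.
Mei starts after Aoife ends — done with Aoife.
Tariq starts after Mei ends — done with Mei.
Marcus starts exactly when Tariq ends (back-to-back, no overlap) — done with Tariq.
Noor starts after Marcus ends.
Every pair is clear; the schedule has no overlaps.

Yes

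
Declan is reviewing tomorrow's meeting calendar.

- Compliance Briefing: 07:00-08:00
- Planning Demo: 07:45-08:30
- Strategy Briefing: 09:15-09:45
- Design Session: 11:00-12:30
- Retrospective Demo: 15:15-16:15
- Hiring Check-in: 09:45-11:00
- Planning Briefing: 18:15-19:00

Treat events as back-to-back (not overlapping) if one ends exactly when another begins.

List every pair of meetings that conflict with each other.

Compliance Briefing & Planning Demo

Two intervals overlap when each starts before the other ends.
Sorted by start: Compliance Briefing, Planning Demo, Strategy Briefing, Hiring Check-in, Design Session, Retrospective Demo, Planning Briefing.
Planning Demo starts before Compliance Briefing ends → Compliance Briefing and Planning Demo overlap.
Strategy Briefing starts after Compliance Briefing ends; Compliance Briefing is clear from here.
Strategy Briefing starts after Planning Demo ends; Planning Demo is clear from here.
Hiring Check-in starts exactly when Strategy Briefing ends (back-to-back, no overlap); Strategy Briefing is clear from here.
Design Session starts exactly when Hiring Check-in ends (back-to-back, no overlap); Hiring Check-in is clear from here.
Retrospective Demo starts after Design Session ends; Design Session is clear from here.
Planning Briefing starts after Retrospective Demo ends.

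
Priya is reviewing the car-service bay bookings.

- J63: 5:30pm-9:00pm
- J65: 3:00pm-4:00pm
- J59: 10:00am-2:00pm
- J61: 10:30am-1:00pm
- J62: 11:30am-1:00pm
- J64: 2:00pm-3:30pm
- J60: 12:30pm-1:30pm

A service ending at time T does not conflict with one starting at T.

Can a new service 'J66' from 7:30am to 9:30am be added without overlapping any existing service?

J59: starts 10:00am at or after J66 ends 9:30am → clear.
J61: starts 10:30am at or after J66 ends 9:30am → clear.
J62: starts 11:30am at or after J66 ends 9:30am → clear.
J60: starts 12:30pm at or after J66 ends 9:30am → clear.
J64: starts 2:00pm at or after J66 ends 9:30am → clear.
J65: starts 3:00pm at or after J66 ends 9:30am → clear.
J63: starts 5:30pm at or after J66 ends 9:30am → clear.

Yes — the slot is free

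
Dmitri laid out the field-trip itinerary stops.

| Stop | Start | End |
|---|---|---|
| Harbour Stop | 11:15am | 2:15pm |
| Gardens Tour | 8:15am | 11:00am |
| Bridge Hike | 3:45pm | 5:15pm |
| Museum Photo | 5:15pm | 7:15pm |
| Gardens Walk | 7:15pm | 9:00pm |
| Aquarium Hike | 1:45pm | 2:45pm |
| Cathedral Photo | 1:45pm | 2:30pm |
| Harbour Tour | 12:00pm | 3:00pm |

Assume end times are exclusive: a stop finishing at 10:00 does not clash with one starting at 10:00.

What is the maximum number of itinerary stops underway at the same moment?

Sweep the timeline, counting +1 at each start and −1 at each end (ends before starts at a tie):
8:15am start Gardens Tour → 1
11:00am end Gardens Tour → 0
11:15am start Harbour Stop → 1
12:00pm start Harbour Tour → 2
1:45pm start Aquarium Hike → 3
1:45pm start Cathedral Photo → 4
2:15pm end Harbour Stop → 3
2:30pm end Cathedral Photo → 2
2:45pm end Aquarium Hike → 1
3:00pm end Harbour Tour → 0
3:45pm start Bridge Hike → 1
5:15pm end Bridge Hike → 0
5:15pm start Museum Photo → 1
7:15pm end Museum Photo → 0
7:15pm start Gardens Walk → 1
9:00pm end Gardens Walk → 0
Peak is 4, at 1:45pm (Aquarium Hike, Cathedral Photo, Harbour Stop, Harbour Tour).

4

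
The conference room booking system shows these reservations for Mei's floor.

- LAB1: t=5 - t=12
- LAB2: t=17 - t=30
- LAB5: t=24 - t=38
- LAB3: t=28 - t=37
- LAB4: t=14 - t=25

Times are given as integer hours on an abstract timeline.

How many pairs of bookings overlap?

5

Two intervals overlap when each starts before the other ends.
Sorted by start: LAB1, LAB4, LAB2, LAB5, LAB3.
LAB4 starts after LAB1 ends; LAB1 is clear from here.
LAB2 starts before LAB4 ends → LAB4 and LAB2 overlap.
LAB5 starts before LAB4 ends → LAB4 and LAB5 overlap.
LAB3 starts after LAB4 ends.
LAB5 starts before LAB2 ends → LAB2 and LAB5 overlap.
LAB3 starts before LAB2 ends → LAB2 and LAB3 overlap.
LAB3 starts before LAB5 ends → LAB5 and LAB3 overlap.
Overlapping pairs: LAB2 & LAB3, LAB2 & LAB4, LAB2 & LAB5, LAB3 & LAB5, LAB4 & LAB5 — 5 in total.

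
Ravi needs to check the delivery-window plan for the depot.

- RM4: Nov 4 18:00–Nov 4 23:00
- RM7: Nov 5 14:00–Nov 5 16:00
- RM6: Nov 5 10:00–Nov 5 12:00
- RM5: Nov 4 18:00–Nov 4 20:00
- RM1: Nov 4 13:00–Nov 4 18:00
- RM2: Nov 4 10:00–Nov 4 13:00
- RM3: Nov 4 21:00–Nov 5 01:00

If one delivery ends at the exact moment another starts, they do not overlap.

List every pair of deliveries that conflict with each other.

Sorted by start: RM2, RM1, RM4, RM5, RM3, RM6, RM7.
RM1 starts exactly when RM2 ends (back-to-back, no overlap), so RM2 has no further overlaps.
RM4 starts exactly when RM1 ends (back-to-back, no overlap), so RM1 has no further overlaps.
RM5 starts before RM4 ends → RM4 and RM5 overlap.
RM3 starts before RM4 ends → RM4 and RM3 overlap.
RM6 starts after RM4 ends, so RM4 has no further overlaps.
RM3 starts after RM5 ends, so RM5 has no further overlaps.
RM6 starts after RM3 ends, so RM3 has no further overlaps.
RM7 starts after RM6 ends.

RM3 & RM4, RM4 & RM5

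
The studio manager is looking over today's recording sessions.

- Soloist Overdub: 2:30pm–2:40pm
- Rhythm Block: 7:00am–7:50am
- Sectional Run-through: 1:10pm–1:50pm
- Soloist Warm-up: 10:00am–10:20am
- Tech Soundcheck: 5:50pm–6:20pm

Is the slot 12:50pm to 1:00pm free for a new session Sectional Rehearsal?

Yes — the slot is free

Rhythm Block: ends 7:50am at or before Sectional Rehearsal starts 12:50pm → clear.
Soloist Warm-up: ends 10:20am at or before Sectional Rehearsal starts 12:50pm → clear.
Sectional Run-through: starts 1:10pm at or after Sectional Rehearsal ends 1:00pm → clear.
Soloist Overdub: starts 2:30pm at or after Sectional Rehearsal ends 1:00pm → clear.
Tech Soundcheck: starts 5:50pm at or after Sectional Rehearsal ends 1:00pm → clear.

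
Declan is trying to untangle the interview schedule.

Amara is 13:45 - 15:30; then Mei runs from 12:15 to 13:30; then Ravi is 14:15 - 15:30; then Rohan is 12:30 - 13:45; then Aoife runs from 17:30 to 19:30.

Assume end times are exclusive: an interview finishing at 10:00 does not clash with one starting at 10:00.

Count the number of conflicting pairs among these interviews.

Check each pair: they overlap iff neither finishes before the other starts.
Sorted by start: Mei, Rohan, Amara, Ravi, Aoife.
Rohan starts before Mei ends → Mei and Rohan overlap.
Amara starts after Mei ends — done with Mei.
Amara starts exactly when Rohan ends (back-to-back, no overlap) — done with Rohan.
Ravi starts before Amara ends → Amara and Ravi overlap.
Aoife starts after Amara ends.
Aoife starts after Ravi ends.
Overlapping pairs: Amara & Ravi, Mei & Rohan — 2 in total.

2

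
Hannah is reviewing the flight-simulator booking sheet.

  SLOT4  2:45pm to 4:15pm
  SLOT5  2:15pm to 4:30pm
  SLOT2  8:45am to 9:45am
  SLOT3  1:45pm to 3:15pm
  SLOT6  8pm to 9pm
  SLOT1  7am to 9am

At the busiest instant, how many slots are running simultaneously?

Sort all start/end points and keep a running count:
7am start SLOT1 → 1
8:45am start SLOT2 → 2
9am end SLOT1 → 1
9:45am end SLOT2 → 0
1:45pm start SLOT3 → 1
2:15pm start SLOT5 → 2
2:45pm start SLOT4 → 3
3:15pm end SLOT3 → 2
4:15pm end SLOT4 → 1
4:30pm end SLOT5 → 0
8pm start SLOT6 → 1
9pm end SLOT6 → 0
Peak is 3, at 2:45pm (SLOT3, SLOT4, SLOT5).

3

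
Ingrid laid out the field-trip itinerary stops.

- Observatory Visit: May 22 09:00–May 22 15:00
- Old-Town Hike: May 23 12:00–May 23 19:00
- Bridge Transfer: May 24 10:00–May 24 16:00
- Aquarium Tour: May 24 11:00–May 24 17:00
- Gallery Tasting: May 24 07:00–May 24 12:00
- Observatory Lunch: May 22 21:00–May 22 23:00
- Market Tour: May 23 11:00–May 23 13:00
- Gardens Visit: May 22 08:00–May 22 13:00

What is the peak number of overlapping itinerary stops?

Sort all start/end points and keep a running count:
May 22 08:00 start Gardens Visit → 1
May 22 09:00 start Observatory Visit → 2
May 22 13:00 end Gardens Visit → 1
May 22 15:00 end Observatory Visit → 0
May 22 21:00 start Observatory Lunch → 1
May 22 23:00 end Observatory Lunch → 0
May 23 11:00 start Market Tour → 1
May 23 12:00 start Old-Town Hike → 2
May 23 13:00 end Market Tour → 1
May 23 19:00 end Old-Town Hike → 0
May 24 07:00 start Gallery Tasting → 1
May 24 10:00 start Bridge Transfer → 2
May 24 11:00 start Aquarium Tour → 3
May 24 12:00 end Gallery Tasting → 2
May 24 16:00 end Bridge Transfer → 1
May 24 17:00 end Aquarium Tour → 0
Peak is 3, at May 24 11:00 (Aquarium Tour, Bridge Transfer, Gallery Tasting).

3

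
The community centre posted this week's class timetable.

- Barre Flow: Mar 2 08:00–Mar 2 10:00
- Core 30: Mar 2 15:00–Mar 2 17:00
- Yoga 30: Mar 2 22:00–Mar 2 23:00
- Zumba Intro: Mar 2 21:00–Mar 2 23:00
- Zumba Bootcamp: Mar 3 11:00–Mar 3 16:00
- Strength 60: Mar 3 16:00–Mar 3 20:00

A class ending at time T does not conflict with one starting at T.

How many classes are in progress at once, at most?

Walk through starts and ends in time order (an end at T is processed before a start at T):
Mar 2 08:00 start Barre Flow → 1
Mar 2 10:00 end Barre Flow → 0
Mar 2 15:00 start Core 30 → 1
Mar 2 17:00 end Core 30 → 0
Mar 2 21:00 start Zumba Intro → 1
Mar 2 22:00 start Yoga 30 → 2
Mar 2 23:00 end Yoga 30 → 1
Mar 2 23:00 end Zumba Intro → 0
Mar 3 11:00 start Zumba Bootcamp → 1
Mar 3 16:00 end Zumba Bootcamp → 0
Mar 3 16:00 start Strength 60 → 1
Mar 3 20:00 end Strength 60 → 0
Peak is 2, at Mar 2 22:00 (Yoga 30, Zumba Intro).

2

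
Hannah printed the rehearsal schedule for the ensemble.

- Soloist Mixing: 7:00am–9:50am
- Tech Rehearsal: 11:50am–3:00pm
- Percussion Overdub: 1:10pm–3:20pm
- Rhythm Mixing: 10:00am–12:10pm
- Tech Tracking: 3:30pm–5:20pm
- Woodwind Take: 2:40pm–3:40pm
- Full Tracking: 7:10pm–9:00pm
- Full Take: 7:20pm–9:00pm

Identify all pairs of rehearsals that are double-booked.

Two intervals overlap when each starts before the other ends.
Sorted by start: Soloist Mixing, Rhythm Mixing, Tech Rehearsal, Percussion Overdub, Woodwind Take, Tech Tracking, Full Tracking, Full Take.
Rhythm Mixing starts after Soloist Mixing ends; Soloist Mixing is clear from here.
Tech Rehearsal starts before Rhythm Mixing ends → Rhythm Mixing and Tech Rehearsal overlap.
Percussion Overdub starts after Rhythm Mixing ends; Rhythm Mixing is clear from here.
Percussion Overdub starts before Tech Rehearsal ends → Tech Rehearsal and Percussion Overdub overlap.
Woodwind Take starts before Tech Rehearsal ends → Tech Rehearsal and Woodwind Take overlap.
Tech Tracking starts after Tech Rehearsal ends; Tech Rehearsal is clear from here.
Woodwind Take starts before Percussion Overdub ends → Percussion Overdub and Woodwind Take overlap.
Tech Tracking starts after Percussion Overdub ends; Percussion Overdub is clear from here.
Tech Tracking starts before Woodwind Take ends → Woodwind Take and Tech Tracking overlap.
Full Tracking starts after Woodwind Take ends; Woodwind Take is clear from here.
Full Tracking starts after Tech Tracking ends; Tech Tracking is clear from here.
Full Take starts before Full Tracking ends → Full Tracking and Full Take overlap.

Full Take & Full Tracking, Percussion Overdub & Tech Rehearsal, Percussion Overdub & Woodwind Take, Rhythm Mixing & Tech Rehearsal, Tech Rehearsal & Woodwind Take, Tech Tracking & Woodwind Take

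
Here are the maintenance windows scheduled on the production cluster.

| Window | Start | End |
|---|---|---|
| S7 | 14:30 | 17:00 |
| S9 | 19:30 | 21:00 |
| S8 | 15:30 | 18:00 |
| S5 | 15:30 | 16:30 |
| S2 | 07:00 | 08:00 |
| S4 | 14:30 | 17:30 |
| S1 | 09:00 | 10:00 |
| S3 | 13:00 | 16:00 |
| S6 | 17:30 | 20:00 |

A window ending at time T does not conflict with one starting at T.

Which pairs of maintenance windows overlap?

S3 & S4, S3 & S5, S3 & S7, S3 & S8, S4 & S5, S4 & S7, S4 & S8, S5 & S7, S5 & S8, S6 & S8, S6 & S9, S7 & S8

Sorted by start: S2, S1, S3, S4, S7, S5, S8, S6, S9.
S1 starts after S2 ends — done with S2.
S3 starts after S1 ends — done with S1.
S4 starts before S3 ends → S3 and S4 overlap.
S7 starts before S3 ends → S3 and S7 overlap.
S5 starts before S3 ends → S3 and S5 overlap.
S8 starts before S3 ends → S3 and S8 overlap.
S6 starts after S3 ends — done with S3.
S7 starts before S4 ends → S4 and S7 overlap.
S5 starts before S4 ends → S4 and S5 overlap.
S8 starts before S4 ends → S4 and S8 overlap.
S6 starts exactly when S4 ends (back-to-back, no overlap) — done with S4.
S5 starts before S7 ends → S7 and S5 overlap.
S8 starts before S7 ends → S7 and S8 overlap.
S6 starts after S7 ends — done with S7.
S8 starts before S5 ends → S5 and S8 overlap.
S6 starts after S5 ends — done with S5.
S6 starts before S8 ends → S8 and S6 overlap.
S9 starts after S8 ends.
S9 starts before S6 ends → S6 and S9 overlap.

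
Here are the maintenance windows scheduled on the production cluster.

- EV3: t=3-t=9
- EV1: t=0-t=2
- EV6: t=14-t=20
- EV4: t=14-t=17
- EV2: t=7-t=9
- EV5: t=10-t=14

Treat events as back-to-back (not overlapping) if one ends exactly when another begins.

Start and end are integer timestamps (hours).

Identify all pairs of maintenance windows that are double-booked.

Check each pair: they overlap iff neither finishes before the other starts.
Sorted by start: EV1, EV3, EV2, EV5, EV4, EV6.
EV3 starts after EV1 ends, so nothing later overlaps EV1 either.
EV2 starts before EV3 ends → EV3 and EV2 overlap.
EV5 starts after EV3 ends, so nothing later overlaps EV3 either.
EV5 starts after EV2 ends, so nothing later overlaps EV2 either.
EV4 starts exactly when EV5 ends (back-to-back, no overlap), so nothing later overlaps EV5 either.
EV6 starts before EV4 ends → EV4 and EV6 overlap.

EV2 & EV3, EV4 & EV6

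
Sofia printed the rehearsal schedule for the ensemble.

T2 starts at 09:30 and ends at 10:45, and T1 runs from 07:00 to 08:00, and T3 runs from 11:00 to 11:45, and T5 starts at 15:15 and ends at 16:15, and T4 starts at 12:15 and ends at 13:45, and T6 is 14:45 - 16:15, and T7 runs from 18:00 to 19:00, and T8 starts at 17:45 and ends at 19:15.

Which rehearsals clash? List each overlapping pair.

Sorted by start: T1, T2, T3, T4, T6, T5, T8, T7.
T2 starts after T1 ends; T1 is clear from here.
T3 starts after T2 ends; T2 is clear from here.
T4 starts after T3 ends; T3 is clear from here.
T6 starts after T4 ends; T4 is clear from here.
T5 starts before T6 ends → T6 and T5 overlap.
T8 starts after T6 ends; T6 is clear from here.
T8 starts after T5 ends; T5 is clear from here.
T7 starts before T8 ends → T8 and T7 overlap.

T5 & T6, T7 & T8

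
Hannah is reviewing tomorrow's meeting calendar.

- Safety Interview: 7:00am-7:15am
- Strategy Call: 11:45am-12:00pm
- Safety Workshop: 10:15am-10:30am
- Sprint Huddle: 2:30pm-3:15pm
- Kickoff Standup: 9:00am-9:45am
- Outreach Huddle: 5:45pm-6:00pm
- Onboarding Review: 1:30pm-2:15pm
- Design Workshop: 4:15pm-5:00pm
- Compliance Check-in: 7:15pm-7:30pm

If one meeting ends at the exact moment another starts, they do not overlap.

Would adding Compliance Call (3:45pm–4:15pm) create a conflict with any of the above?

No — it doesn't clash with anything

Safety Interview: ends 7:15am at or before Compliance Call starts 3:45pm → clear.
Kickoff Standup: ends 9:45am at or before Compliance Call starts 3:45pm → clear.
Safety Workshop: ends 10:30am at or before Compliance Call starts 3:45pm → clear.
Strategy Call: ends 12:00pm at or before Compliance Call starts 3:45pm → clear.
Onboarding Review: ends 2:15pm at or before Compliance Call starts 3:45pm → clear.
Sprint Huddle: ends 3:15pm at or before Compliance Call starts 3:45pm → clear.
Design Workshop: starts 4:15pm at or after Compliance Call ends 4:15pm → clear.
Outreach Huddle: starts 5:45pm at or after Compliance Call ends 4:15pm → clear.
Compliance Check-in: starts 7:15pm at or after Compliance Call ends 4:15pm → clear.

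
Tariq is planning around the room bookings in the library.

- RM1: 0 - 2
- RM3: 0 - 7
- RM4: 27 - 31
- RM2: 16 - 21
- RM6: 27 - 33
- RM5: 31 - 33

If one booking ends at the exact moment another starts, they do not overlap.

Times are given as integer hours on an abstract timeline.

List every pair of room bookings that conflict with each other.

RM1 & RM3, RM4 & RM6, RM5 & RM6

Sorted by start: RM1, RM3, RM2, RM4, RM6, RM5.
RM3 starts before RM1 ends → RM1 and RM3 overlap.
RM2 starts after RM1 ends — done with RM1.
RM2 starts after RM3 ends — done with RM3.
RM4 starts after RM2 ends — done with RM2.
RM6 starts before RM4 ends → RM4 and RM6 overlap.
RM5 starts exactly when RM4 ends (back-to-back, no overlap).
RM5 starts before RM6 ends → RM6 and RM5 overlap.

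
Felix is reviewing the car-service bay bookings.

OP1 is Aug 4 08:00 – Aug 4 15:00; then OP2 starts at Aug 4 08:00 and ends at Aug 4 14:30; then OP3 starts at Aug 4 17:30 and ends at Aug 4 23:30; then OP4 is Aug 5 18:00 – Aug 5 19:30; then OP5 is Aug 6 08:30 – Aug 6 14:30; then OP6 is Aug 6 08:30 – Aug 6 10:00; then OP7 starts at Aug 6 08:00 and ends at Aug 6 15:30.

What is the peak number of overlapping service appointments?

Sort all start/end points and keep a running count:
Aug 4 08:00 start OP1 → 1
Aug 4 08:00 start OP2 → 2
Aug 4 14:30 end OP2 → 1
Aug 4 15:00 end OP1 → 0
Aug 4 17:30 start OP3 → 1
Aug 4 23:30 end OP3 → 0
Aug 5 18:00 start OP4 → 1
Aug 5 19:30 end OP4 → 0
Aug 6 08:00 start OP7 → 1
Aug 6 08:30 start OP5 → 2
Aug 6 08:30 start OP6 → 3
Aug 6 10:00 end OP6 → 2
Aug 6 14:30 end OP5 → 1
Aug 6 15:30 end OP7 → 0
Peak is 3, at Aug 6 08:30 (OP5, OP6, OP7).

3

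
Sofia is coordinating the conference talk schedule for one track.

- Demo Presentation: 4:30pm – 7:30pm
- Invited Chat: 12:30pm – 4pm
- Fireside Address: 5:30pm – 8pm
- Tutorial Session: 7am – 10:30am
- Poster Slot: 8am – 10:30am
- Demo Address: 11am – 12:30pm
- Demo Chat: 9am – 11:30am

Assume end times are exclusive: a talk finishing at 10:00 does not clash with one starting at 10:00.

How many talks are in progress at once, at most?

Sweep the timeline, counting +1 at each start and −1 at each end (ends before starts at a tie):
7am start Tutorial Session → 1
8am start Poster Slot → 2
9am start Demo Chat → 3
10:30am end Poster Slot → 2
10:30am end Tutorial Session → 1
11am start Demo Address → 2
11:30am end Demo Chat → 1
12:30pm end Demo Address → 0
12:30pm start Invited Chat → 1
4pm end Invited Chat → 0
4:30pm start Demo Presentation → 1
5:30pm start Fireside Address → 2
7:30pm end Demo Presentation → 1
8pm end Fireside Address → 0
Peak is 3, at 9am (Demo Chat, Poster Slot, Tutorial Session).

3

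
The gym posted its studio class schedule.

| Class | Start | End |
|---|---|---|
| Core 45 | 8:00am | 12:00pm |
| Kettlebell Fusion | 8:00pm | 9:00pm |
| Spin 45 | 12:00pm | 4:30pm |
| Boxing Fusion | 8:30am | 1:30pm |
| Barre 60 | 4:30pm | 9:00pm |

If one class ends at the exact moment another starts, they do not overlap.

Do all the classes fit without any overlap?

No

Sorted by start: Core 45, Boxing Fusion, Spin 45, Barre 60, Kettlebell Fusion.
Boxing Fusion starts before Core 45 ends → Core 45 and Boxing Fusion overlap.
That's a conflict, so the schedule is not conflict-free.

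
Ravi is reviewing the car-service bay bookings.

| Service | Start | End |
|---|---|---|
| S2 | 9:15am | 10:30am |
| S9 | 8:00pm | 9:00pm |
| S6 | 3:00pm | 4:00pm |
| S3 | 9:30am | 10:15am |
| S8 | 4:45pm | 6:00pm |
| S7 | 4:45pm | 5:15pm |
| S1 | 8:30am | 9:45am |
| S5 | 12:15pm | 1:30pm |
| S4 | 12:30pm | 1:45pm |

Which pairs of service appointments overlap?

S1 & S2, S1 & S3, S2 & S3, S4 & S5, S7 & S8

Sorted by start: S1, S2, S3, S5, S4, S6, S7, S8, S9.
S2 starts before S1 ends → S1 and S2 overlap.
S3 starts before S1 ends → S1 and S3 overlap.
S5 starts after S1 ends, so nothing later overlaps S1 either.
S3 starts before S2 ends → S2 and S3 overlap.
S5 starts after S2 ends, so nothing later overlaps S2 either.
S5 starts after S3 ends, so nothing later overlaps S3 either.
S4 starts before S5 ends → S5 and S4 overlap.
S6 starts after S5 ends, so nothing later overlaps S5 either.
S6 starts after S4 ends, so nothing later overlaps S4 either.
S7 starts after S6 ends, so nothing later overlaps S6 either.
S8 starts before S7 ends → S7 and S8 overlap.
S9 starts after S7 ends.
S9 starts after S8 ends.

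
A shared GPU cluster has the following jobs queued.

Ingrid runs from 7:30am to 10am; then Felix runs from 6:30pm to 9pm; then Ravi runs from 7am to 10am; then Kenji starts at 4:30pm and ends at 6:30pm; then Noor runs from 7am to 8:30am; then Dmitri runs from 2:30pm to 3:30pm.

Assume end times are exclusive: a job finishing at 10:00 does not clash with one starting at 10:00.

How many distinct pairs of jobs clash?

3

Sorted by start: Noor, Ravi, Ingrid, Dmitri, Kenji, Felix.
Ravi starts before Noor ends → Noor and Ravi overlap.
Ingrid starts before Noor ends → Noor and Ingrid overlap.
Dmitri starts after Noor ends — done with Noor.
Ingrid starts before Ravi ends → Ravi and Ingrid overlap.
Dmitri starts after Ravi ends — done with Ravi.
Dmitri starts after Ingrid ends — done with Ingrid.
Kenji starts after Dmitri ends — done with Dmitri.
Felix starts exactly when Kenji ends (back-to-back, no overlap).
Overlapping pairs: Ingrid & Noor, Ingrid & Ravi, Noor & Ravi — 3 in total.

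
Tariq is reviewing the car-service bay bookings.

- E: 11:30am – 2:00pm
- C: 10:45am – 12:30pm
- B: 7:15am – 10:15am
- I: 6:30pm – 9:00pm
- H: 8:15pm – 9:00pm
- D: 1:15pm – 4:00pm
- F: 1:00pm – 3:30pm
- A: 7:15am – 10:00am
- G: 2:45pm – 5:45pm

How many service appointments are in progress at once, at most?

3

Sort all start/end points and keep a running count:
7:15am start A → 1
7:15am start B → 2
10:00am end A → 1
10:15am end B → 0
10:45am start C → 1
11:30am start E → 2
12:30pm end C → 1
1:00pm start F → 2
1:15pm start D → 3
2:00pm end E → 2
2:45pm start G → 3
3:30pm end F → 2
4:00pm end D → 1
5:45pm end G → 0
6:30pm start I → 1
8:15pm start H → 2
9:00pm end H → 1
9:00pm end I → 0
Peak is 3, at 1:15pm (D, E, F).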